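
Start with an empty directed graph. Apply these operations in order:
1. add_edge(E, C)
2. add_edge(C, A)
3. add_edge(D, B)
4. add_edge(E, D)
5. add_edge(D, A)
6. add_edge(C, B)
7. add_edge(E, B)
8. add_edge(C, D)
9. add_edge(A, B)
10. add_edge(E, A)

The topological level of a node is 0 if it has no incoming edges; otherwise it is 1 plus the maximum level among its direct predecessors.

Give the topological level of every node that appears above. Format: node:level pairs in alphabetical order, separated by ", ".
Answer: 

Answer: A:3, B:4, C:1, D:2, E:0

Derivation:
Op 1: add_edge(E, C). Edges now: 1
Op 2: add_edge(C, A). Edges now: 2
Op 3: add_edge(D, B). Edges now: 3
Op 4: add_edge(E, D). Edges now: 4
Op 5: add_edge(D, A). Edges now: 5
Op 6: add_edge(C, B). Edges now: 6
Op 7: add_edge(E, B). Edges now: 7
Op 8: add_edge(C, D). Edges now: 8
Op 9: add_edge(A, B). Edges now: 9
Op 10: add_edge(E, A). Edges now: 10
Compute levels (Kahn BFS):
  sources (in-degree 0): E
  process E: level=0
    E->A: in-degree(A)=2, level(A)>=1
    E->B: in-degree(B)=3, level(B)>=1
    E->C: in-degree(C)=0, level(C)=1, enqueue
    E->D: in-degree(D)=1, level(D)>=1
  process C: level=1
    C->A: in-degree(A)=1, level(A)>=2
    C->B: in-degree(B)=2, level(B)>=2
    C->D: in-degree(D)=0, level(D)=2, enqueue
  process D: level=2
    D->A: in-degree(A)=0, level(A)=3, enqueue
    D->B: in-degree(B)=1, level(B)>=3
  process A: level=3
    A->B: in-degree(B)=0, level(B)=4, enqueue
  process B: level=4
All levels: A:3, B:4, C:1, D:2, E:0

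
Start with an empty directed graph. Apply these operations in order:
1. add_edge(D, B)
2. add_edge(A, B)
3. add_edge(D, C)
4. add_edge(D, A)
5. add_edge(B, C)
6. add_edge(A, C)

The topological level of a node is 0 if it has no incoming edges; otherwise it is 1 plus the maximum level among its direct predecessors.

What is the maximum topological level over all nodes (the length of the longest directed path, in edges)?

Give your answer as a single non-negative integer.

Answer: 3

Derivation:
Op 1: add_edge(D, B). Edges now: 1
Op 2: add_edge(A, B). Edges now: 2
Op 3: add_edge(D, C). Edges now: 3
Op 4: add_edge(D, A). Edges now: 4
Op 5: add_edge(B, C). Edges now: 5
Op 6: add_edge(A, C). Edges now: 6
Compute levels (Kahn BFS):
  sources (in-degree 0): D
  process D: level=0
    D->A: in-degree(A)=0, level(A)=1, enqueue
    D->B: in-degree(B)=1, level(B)>=1
    D->C: in-degree(C)=2, level(C)>=1
  process A: level=1
    A->B: in-degree(B)=0, level(B)=2, enqueue
    A->C: in-degree(C)=1, level(C)>=2
  process B: level=2
    B->C: in-degree(C)=0, level(C)=3, enqueue
  process C: level=3
All levels: A:1, B:2, C:3, D:0
max level = 3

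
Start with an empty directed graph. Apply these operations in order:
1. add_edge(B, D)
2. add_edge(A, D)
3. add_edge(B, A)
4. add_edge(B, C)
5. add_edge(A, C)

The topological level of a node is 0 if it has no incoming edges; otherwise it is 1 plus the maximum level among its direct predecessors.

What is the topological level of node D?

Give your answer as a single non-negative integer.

Answer: 2

Derivation:
Op 1: add_edge(B, D). Edges now: 1
Op 2: add_edge(A, D). Edges now: 2
Op 3: add_edge(B, A). Edges now: 3
Op 4: add_edge(B, C). Edges now: 4
Op 5: add_edge(A, C). Edges now: 5
Compute levels (Kahn BFS):
  sources (in-degree 0): B
  process B: level=0
    B->A: in-degree(A)=0, level(A)=1, enqueue
    B->C: in-degree(C)=1, level(C)>=1
    B->D: in-degree(D)=1, level(D)>=1
  process A: level=1
    A->C: in-degree(C)=0, level(C)=2, enqueue
    A->D: in-degree(D)=0, level(D)=2, enqueue
  process C: level=2
  process D: level=2
All levels: A:1, B:0, C:2, D:2
level(D) = 2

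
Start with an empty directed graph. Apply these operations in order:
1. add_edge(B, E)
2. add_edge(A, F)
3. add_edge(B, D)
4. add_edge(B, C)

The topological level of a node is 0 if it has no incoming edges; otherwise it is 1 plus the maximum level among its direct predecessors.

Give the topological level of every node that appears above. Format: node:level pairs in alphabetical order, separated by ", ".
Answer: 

Answer: A:0, B:0, C:1, D:1, E:1, F:1

Derivation:
Op 1: add_edge(B, E). Edges now: 1
Op 2: add_edge(A, F). Edges now: 2
Op 3: add_edge(B, D). Edges now: 3
Op 4: add_edge(B, C). Edges now: 4
Compute levels (Kahn BFS):
  sources (in-degree 0): A, B
  process A: level=0
    A->F: in-degree(F)=0, level(F)=1, enqueue
  process B: level=0
    B->C: in-degree(C)=0, level(C)=1, enqueue
    B->D: in-degree(D)=0, level(D)=1, enqueue
    B->E: in-degree(E)=0, level(E)=1, enqueue
  process F: level=1
  process C: level=1
  process D: level=1
  process E: level=1
All levels: A:0, B:0, C:1, D:1, E:1, F:1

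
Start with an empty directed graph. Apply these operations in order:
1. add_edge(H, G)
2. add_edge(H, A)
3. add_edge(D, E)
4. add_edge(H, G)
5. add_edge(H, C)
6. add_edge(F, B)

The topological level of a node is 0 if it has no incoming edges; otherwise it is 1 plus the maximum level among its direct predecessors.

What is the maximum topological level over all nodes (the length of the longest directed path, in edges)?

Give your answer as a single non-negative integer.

Answer: 1

Derivation:
Op 1: add_edge(H, G). Edges now: 1
Op 2: add_edge(H, A). Edges now: 2
Op 3: add_edge(D, E). Edges now: 3
Op 4: add_edge(H, G) (duplicate, no change). Edges now: 3
Op 5: add_edge(H, C). Edges now: 4
Op 6: add_edge(F, B). Edges now: 5
Compute levels (Kahn BFS):
  sources (in-degree 0): D, F, H
  process D: level=0
    D->E: in-degree(E)=0, level(E)=1, enqueue
  process F: level=0
    F->B: in-degree(B)=0, level(B)=1, enqueue
  process H: level=0
    H->A: in-degree(A)=0, level(A)=1, enqueue
    H->C: in-degree(C)=0, level(C)=1, enqueue
    H->G: in-degree(G)=0, level(G)=1, enqueue
  process E: level=1
  process B: level=1
  process A: level=1
  process C: level=1
  process G: level=1
All levels: A:1, B:1, C:1, D:0, E:1, F:0, G:1, H:0
max level = 1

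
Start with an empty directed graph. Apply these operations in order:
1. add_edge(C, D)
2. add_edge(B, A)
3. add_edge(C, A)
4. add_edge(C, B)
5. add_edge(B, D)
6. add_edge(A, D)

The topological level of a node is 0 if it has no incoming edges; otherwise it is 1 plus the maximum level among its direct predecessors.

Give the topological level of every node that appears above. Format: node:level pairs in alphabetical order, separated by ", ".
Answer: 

Answer: A:2, B:1, C:0, D:3

Derivation:
Op 1: add_edge(C, D). Edges now: 1
Op 2: add_edge(B, A). Edges now: 2
Op 3: add_edge(C, A). Edges now: 3
Op 4: add_edge(C, B). Edges now: 4
Op 5: add_edge(B, D). Edges now: 5
Op 6: add_edge(A, D). Edges now: 6
Compute levels (Kahn BFS):
  sources (in-degree 0): C
  process C: level=0
    C->A: in-degree(A)=1, level(A)>=1
    C->B: in-degree(B)=0, level(B)=1, enqueue
    C->D: in-degree(D)=2, level(D)>=1
  process B: level=1
    B->A: in-degree(A)=0, level(A)=2, enqueue
    B->D: in-degree(D)=1, level(D)>=2
  process A: level=2
    A->D: in-degree(D)=0, level(D)=3, enqueue
  process D: level=3
All levels: A:2, B:1, C:0, D:3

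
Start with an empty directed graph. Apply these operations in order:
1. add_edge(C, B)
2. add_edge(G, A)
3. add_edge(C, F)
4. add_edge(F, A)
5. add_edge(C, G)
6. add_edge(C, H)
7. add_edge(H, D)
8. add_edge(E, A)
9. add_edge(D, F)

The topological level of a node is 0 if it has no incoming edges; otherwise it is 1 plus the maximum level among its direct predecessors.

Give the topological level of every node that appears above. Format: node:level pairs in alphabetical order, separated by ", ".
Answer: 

Op 1: add_edge(C, B). Edges now: 1
Op 2: add_edge(G, A). Edges now: 2
Op 3: add_edge(C, F). Edges now: 3
Op 4: add_edge(F, A). Edges now: 4
Op 5: add_edge(C, G). Edges now: 5
Op 6: add_edge(C, H). Edges now: 6
Op 7: add_edge(H, D). Edges now: 7
Op 8: add_edge(E, A). Edges now: 8
Op 9: add_edge(D, F). Edges now: 9
Compute levels (Kahn BFS):
  sources (in-degree 0): C, E
  process C: level=0
    C->B: in-degree(B)=0, level(B)=1, enqueue
    C->F: in-degree(F)=1, level(F)>=1
    C->G: in-degree(G)=0, level(G)=1, enqueue
    C->H: in-degree(H)=0, level(H)=1, enqueue
  process E: level=0
    E->A: in-degree(A)=2, level(A)>=1
  process B: level=1
  process G: level=1
    G->A: in-degree(A)=1, level(A)>=2
  process H: level=1
    H->D: in-degree(D)=0, level(D)=2, enqueue
  process D: level=2
    D->F: in-degree(F)=0, level(F)=3, enqueue
  process F: level=3
    F->A: in-degree(A)=0, level(A)=4, enqueue
  process A: level=4
All levels: A:4, B:1, C:0, D:2, E:0, F:3, G:1, H:1

Answer: A:4, B:1, C:0, D:2, E:0, F:3, G:1, H:1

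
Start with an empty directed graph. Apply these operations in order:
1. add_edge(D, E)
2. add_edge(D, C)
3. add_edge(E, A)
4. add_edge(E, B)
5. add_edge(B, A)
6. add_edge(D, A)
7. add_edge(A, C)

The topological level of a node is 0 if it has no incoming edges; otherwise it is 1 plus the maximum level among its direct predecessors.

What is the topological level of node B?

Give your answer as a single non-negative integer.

Op 1: add_edge(D, E). Edges now: 1
Op 2: add_edge(D, C). Edges now: 2
Op 3: add_edge(E, A). Edges now: 3
Op 4: add_edge(E, B). Edges now: 4
Op 5: add_edge(B, A). Edges now: 5
Op 6: add_edge(D, A). Edges now: 6
Op 7: add_edge(A, C). Edges now: 7
Compute levels (Kahn BFS):
  sources (in-degree 0): D
  process D: level=0
    D->A: in-degree(A)=2, level(A)>=1
    D->C: in-degree(C)=1, level(C)>=1
    D->E: in-degree(E)=0, level(E)=1, enqueue
  process E: level=1
    E->A: in-degree(A)=1, level(A)>=2
    E->B: in-degree(B)=0, level(B)=2, enqueue
  process B: level=2
    B->A: in-degree(A)=0, level(A)=3, enqueue
  process A: level=3
    A->C: in-degree(C)=0, level(C)=4, enqueue
  process C: level=4
All levels: A:3, B:2, C:4, D:0, E:1
level(B) = 2

Answer: 2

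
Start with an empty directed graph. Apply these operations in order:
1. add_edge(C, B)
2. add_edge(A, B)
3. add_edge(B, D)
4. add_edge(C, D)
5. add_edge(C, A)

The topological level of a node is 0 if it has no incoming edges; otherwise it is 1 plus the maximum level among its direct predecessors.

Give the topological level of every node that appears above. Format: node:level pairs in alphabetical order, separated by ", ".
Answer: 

Answer: A:1, B:2, C:0, D:3

Derivation:
Op 1: add_edge(C, B). Edges now: 1
Op 2: add_edge(A, B). Edges now: 2
Op 3: add_edge(B, D). Edges now: 3
Op 4: add_edge(C, D). Edges now: 4
Op 5: add_edge(C, A). Edges now: 5
Compute levels (Kahn BFS):
  sources (in-degree 0): C
  process C: level=0
    C->A: in-degree(A)=0, level(A)=1, enqueue
    C->B: in-degree(B)=1, level(B)>=1
    C->D: in-degree(D)=1, level(D)>=1
  process A: level=1
    A->B: in-degree(B)=0, level(B)=2, enqueue
  process B: level=2
    B->D: in-degree(D)=0, level(D)=3, enqueue
  process D: level=3
All levels: A:1, B:2, C:0, D:3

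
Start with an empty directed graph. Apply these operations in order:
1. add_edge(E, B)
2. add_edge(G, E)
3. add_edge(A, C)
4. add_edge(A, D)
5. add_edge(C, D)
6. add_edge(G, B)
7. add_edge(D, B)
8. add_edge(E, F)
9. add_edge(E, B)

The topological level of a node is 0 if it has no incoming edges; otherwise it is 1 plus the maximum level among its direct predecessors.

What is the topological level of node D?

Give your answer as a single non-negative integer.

Answer: 2

Derivation:
Op 1: add_edge(E, B). Edges now: 1
Op 2: add_edge(G, E). Edges now: 2
Op 3: add_edge(A, C). Edges now: 3
Op 4: add_edge(A, D). Edges now: 4
Op 5: add_edge(C, D). Edges now: 5
Op 6: add_edge(G, B). Edges now: 6
Op 7: add_edge(D, B). Edges now: 7
Op 8: add_edge(E, F). Edges now: 8
Op 9: add_edge(E, B) (duplicate, no change). Edges now: 8
Compute levels (Kahn BFS):
  sources (in-degree 0): A, G
  process A: level=0
    A->C: in-degree(C)=0, level(C)=1, enqueue
    A->D: in-degree(D)=1, level(D)>=1
  process G: level=0
    G->B: in-degree(B)=2, level(B)>=1
    G->E: in-degree(E)=0, level(E)=1, enqueue
  process C: level=1
    C->D: in-degree(D)=0, level(D)=2, enqueue
  process E: level=1
    E->B: in-degree(B)=1, level(B)>=2
    E->F: in-degree(F)=0, level(F)=2, enqueue
  process D: level=2
    D->B: in-degree(B)=0, level(B)=3, enqueue
  process F: level=2
  process B: level=3
All levels: A:0, B:3, C:1, D:2, E:1, F:2, G:0
level(D) = 2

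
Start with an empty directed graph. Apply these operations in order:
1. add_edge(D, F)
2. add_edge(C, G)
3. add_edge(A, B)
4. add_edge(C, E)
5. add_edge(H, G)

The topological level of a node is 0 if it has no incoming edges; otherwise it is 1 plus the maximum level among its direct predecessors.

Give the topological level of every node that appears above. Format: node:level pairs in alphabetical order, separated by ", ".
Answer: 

Answer: A:0, B:1, C:0, D:0, E:1, F:1, G:1, H:0

Derivation:
Op 1: add_edge(D, F). Edges now: 1
Op 2: add_edge(C, G). Edges now: 2
Op 3: add_edge(A, B). Edges now: 3
Op 4: add_edge(C, E). Edges now: 4
Op 5: add_edge(H, G). Edges now: 5
Compute levels (Kahn BFS):
  sources (in-degree 0): A, C, D, H
  process A: level=0
    A->B: in-degree(B)=0, level(B)=1, enqueue
  process C: level=0
    C->E: in-degree(E)=0, level(E)=1, enqueue
    C->G: in-degree(G)=1, level(G)>=1
  process D: level=0
    D->F: in-degree(F)=0, level(F)=1, enqueue
  process H: level=0
    H->G: in-degree(G)=0, level(G)=1, enqueue
  process B: level=1
  process E: level=1
  process F: level=1
  process G: level=1
All levels: A:0, B:1, C:0, D:0, E:1, F:1, G:1, H:0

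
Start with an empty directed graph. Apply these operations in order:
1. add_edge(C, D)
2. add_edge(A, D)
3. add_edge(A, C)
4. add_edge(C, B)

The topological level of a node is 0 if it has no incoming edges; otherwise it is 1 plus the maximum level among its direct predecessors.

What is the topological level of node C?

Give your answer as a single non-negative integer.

Answer: 1

Derivation:
Op 1: add_edge(C, D). Edges now: 1
Op 2: add_edge(A, D). Edges now: 2
Op 3: add_edge(A, C). Edges now: 3
Op 4: add_edge(C, B). Edges now: 4
Compute levels (Kahn BFS):
  sources (in-degree 0): A
  process A: level=0
    A->C: in-degree(C)=0, level(C)=1, enqueue
    A->D: in-degree(D)=1, level(D)>=1
  process C: level=1
    C->B: in-degree(B)=0, level(B)=2, enqueue
    C->D: in-degree(D)=0, level(D)=2, enqueue
  process B: level=2
  process D: level=2
All levels: A:0, B:2, C:1, D:2
level(C) = 1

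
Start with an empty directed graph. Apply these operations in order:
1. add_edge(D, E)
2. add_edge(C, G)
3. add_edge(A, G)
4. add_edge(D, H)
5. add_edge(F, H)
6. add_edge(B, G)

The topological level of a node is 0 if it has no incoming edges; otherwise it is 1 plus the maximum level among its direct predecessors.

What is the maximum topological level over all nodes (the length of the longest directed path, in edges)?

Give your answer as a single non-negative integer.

Op 1: add_edge(D, E). Edges now: 1
Op 2: add_edge(C, G). Edges now: 2
Op 3: add_edge(A, G). Edges now: 3
Op 4: add_edge(D, H). Edges now: 4
Op 5: add_edge(F, H). Edges now: 5
Op 6: add_edge(B, G). Edges now: 6
Compute levels (Kahn BFS):
  sources (in-degree 0): A, B, C, D, F
  process A: level=0
    A->G: in-degree(G)=2, level(G)>=1
  process B: level=0
    B->G: in-degree(G)=1, level(G)>=1
  process C: level=0
    C->G: in-degree(G)=0, level(G)=1, enqueue
  process D: level=0
    D->E: in-degree(E)=0, level(E)=1, enqueue
    D->H: in-degree(H)=1, level(H)>=1
  process F: level=0
    F->H: in-degree(H)=0, level(H)=1, enqueue
  process G: level=1
  process E: level=1
  process H: level=1
All levels: A:0, B:0, C:0, D:0, E:1, F:0, G:1, H:1
max level = 1

Answer: 1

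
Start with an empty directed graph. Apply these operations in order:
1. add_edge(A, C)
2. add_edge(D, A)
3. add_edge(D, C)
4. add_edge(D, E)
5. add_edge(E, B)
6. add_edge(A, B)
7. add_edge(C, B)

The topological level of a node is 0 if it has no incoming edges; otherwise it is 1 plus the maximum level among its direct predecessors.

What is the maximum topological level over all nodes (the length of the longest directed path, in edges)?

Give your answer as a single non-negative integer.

Op 1: add_edge(A, C). Edges now: 1
Op 2: add_edge(D, A). Edges now: 2
Op 3: add_edge(D, C). Edges now: 3
Op 4: add_edge(D, E). Edges now: 4
Op 5: add_edge(E, B). Edges now: 5
Op 6: add_edge(A, B). Edges now: 6
Op 7: add_edge(C, B). Edges now: 7
Compute levels (Kahn BFS):
  sources (in-degree 0): D
  process D: level=0
    D->A: in-degree(A)=0, level(A)=1, enqueue
    D->C: in-degree(C)=1, level(C)>=1
    D->E: in-degree(E)=0, level(E)=1, enqueue
  process A: level=1
    A->B: in-degree(B)=2, level(B)>=2
    A->C: in-degree(C)=0, level(C)=2, enqueue
  process E: level=1
    E->B: in-degree(B)=1, level(B)>=2
  process C: level=2
    C->B: in-degree(B)=0, level(B)=3, enqueue
  process B: level=3
All levels: A:1, B:3, C:2, D:0, E:1
max level = 3

Answer: 3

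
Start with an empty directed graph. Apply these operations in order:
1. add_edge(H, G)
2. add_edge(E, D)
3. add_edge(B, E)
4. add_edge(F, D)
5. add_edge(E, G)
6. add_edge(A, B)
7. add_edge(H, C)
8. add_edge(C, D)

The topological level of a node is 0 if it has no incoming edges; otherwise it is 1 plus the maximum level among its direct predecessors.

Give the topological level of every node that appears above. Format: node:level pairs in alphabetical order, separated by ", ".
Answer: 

Op 1: add_edge(H, G). Edges now: 1
Op 2: add_edge(E, D). Edges now: 2
Op 3: add_edge(B, E). Edges now: 3
Op 4: add_edge(F, D). Edges now: 4
Op 5: add_edge(E, G). Edges now: 5
Op 6: add_edge(A, B). Edges now: 6
Op 7: add_edge(H, C). Edges now: 7
Op 8: add_edge(C, D). Edges now: 8
Compute levels (Kahn BFS):
  sources (in-degree 0): A, F, H
  process A: level=0
    A->B: in-degree(B)=0, level(B)=1, enqueue
  process F: level=0
    F->D: in-degree(D)=2, level(D)>=1
  process H: level=0
    H->C: in-degree(C)=0, level(C)=1, enqueue
    H->G: in-degree(G)=1, level(G)>=1
  process B: level=1
    B->E: in-degree(E)=0, level(E)=2, enqueue
  process C: level=1
    C->D: in-degree(D)=1, level(D)>=2
  process E: level=2
    E->D: in-degree(D)=0, level(D)=3, enqueue
    E->G: in-degree(G)=0, level(G)=3, enqueue
  process D: level=3
  process G: level=3
All levels: A:0, B:1, C:1, D:3, E:2, F:0, G:3, H:0

Answer: A:0, B:1, C:1, D:3, E:2, F:0, G:3, H:0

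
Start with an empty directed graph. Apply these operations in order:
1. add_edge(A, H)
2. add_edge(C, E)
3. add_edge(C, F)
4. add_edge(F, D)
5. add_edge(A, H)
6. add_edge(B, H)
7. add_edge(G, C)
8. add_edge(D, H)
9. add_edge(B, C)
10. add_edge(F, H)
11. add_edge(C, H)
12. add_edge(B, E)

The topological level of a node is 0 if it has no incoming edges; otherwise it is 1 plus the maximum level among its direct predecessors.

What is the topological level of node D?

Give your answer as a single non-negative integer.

Answer: 3

Derivation:
Op 1: add_edge(A, H). Edges now: 1
Op 2: add_edge(C, E). Edges now: 2
Op 3: add_edge(C, F). Edges now: 3
Op 4: add_edge(F, D). Edges now: 4
Op 5: add_edge(A, H) (duplicate, no change). Edges now: 4
Op 6: add_edge(B, H). Edges now: 5
Op 7: add_edge(G, C). Edges now: 6
Op 8: add_edge(D, H). Edges now: 7
Op 9: add_edge(B, C). Edges now: 8
Op 10: add_edge(F, H). Edges now: 9
Op 11: add_edge(C, H). Edges now: 10
Op 12: add_edge(B, E). Edges now: 11
Compute levels (Kahn BFS):
  sources (in-degree 0): A, B, G
  process A: level=0
    A->H: in-degree(H)=4, level(H)>=1
  process B: level=0
    B->C: in-degree(C)=1, level(C)>=1
    B->E: in-degree(E)=1, level(E)>=1
    B->H: in-degree(H)=3, level(H)>=1
  process G: level=0
    G->C: in-degree(C)=0, level(C)=1, enqueue
  process C: level=1
    C->E: in-degree(E)=0, level(E)=2, enqueue
    C->F: in-degree(F)=0, level(F)=2, enqueue
    C->H: in-degree(H)=2, level(H)>=2
  process E: level=2
  process F: level=2
    F->D: in-degree(D)=0, level(D)=3, enqueue
    F->H: in-degree(H)=1, level(H)>=3
  process D: level=3
    D->H: in-degree(H)=0, level(H)=4, enqueue
  process H: level=4
All levels: A:0, B:0, C:1, D:3, E:2, F:2, G:0, H:4
level(D) = 3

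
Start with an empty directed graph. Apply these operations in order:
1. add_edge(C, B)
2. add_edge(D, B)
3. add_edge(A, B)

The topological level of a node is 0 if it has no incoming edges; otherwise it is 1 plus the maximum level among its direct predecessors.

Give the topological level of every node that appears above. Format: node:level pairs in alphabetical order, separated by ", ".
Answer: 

Op 1: add_edge(C, B). Edges now: 1
Op 2: add_edge(D, B). Edges now: 2
Op 3: add_edge(A, B). Edges now: 3
Compute levels (Kahn BFS):
  sources (in-degree 0): A, C, D
  process A: level=0
    A->B: in-degree(B)=2, level(B)>=1
  process C: level=0
    C->B: in-degree(B)=1, level(B)>=1
  process D: level=0
    D->B: in-degree(B)=0, level(B)=1, enqueue
  process B: level=1
All levels: A:0, B:1, C:0, D:0

Answer: A:0, B:1, C:0, D:0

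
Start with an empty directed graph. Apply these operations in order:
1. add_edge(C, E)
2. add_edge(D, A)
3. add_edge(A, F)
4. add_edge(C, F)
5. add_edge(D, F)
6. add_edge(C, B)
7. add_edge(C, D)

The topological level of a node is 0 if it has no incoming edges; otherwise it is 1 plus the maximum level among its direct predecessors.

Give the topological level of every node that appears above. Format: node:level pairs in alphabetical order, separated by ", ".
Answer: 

Op 1: add_edge(C, E). Edges now: 1
Op 2: add_edge(D, A). Edges now: 2
Op 3: add_edge(A, F). Edges now: 3
Op 4: add_edge(C, F). Edges now: 4
Op 5: add_edge(D, F). Edges now: 5
Op 6: add_edge(C, B). Edges now: 6
Op 7: add_edge(C, D). Edges now: 7
Compute levels (Kahn BFS):
  sources (in-degree 0): C
  process C: level=0
    C->B: in-degree(B)=0, level(B)=1, enqueue
    C->D: in-degree(D)=0, level(D)=1, enqueue
    C->E: in-degree(E)=0, level(E)=1, enqueue
    C->F: in-degree(F)=2, level(F)>=1
  process B: level=1
  process D: level=1
    D->A: in-degree(A)=0, level(A)=2, enqueue
    D->F: in-degree(F)=1, level(F)>=2
  process E: level=1
  process A: level=2
    A->F: in-degree(F)=0, level(F)=3, enqueue
  process F: level=3
All levels: A:2, B:1, C:0, D:1, E:1, F:3

Answer: A:2, B:1, C:0, D:1, E:1, F:3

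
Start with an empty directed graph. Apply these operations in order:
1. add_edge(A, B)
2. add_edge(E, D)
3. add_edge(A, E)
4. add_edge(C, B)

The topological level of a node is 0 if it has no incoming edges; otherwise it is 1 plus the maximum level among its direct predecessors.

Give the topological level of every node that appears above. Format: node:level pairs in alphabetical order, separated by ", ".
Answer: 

Op 1: add_edge(A, B). Edges now: 1
Op 2: add_edge(E, D). Edges now: 2
Op 3: add_edge(A, E). Edges now: 3
Op 4: add_edge(C, B). Edges now: 4
Compute levels (Kahn BFS):
  sources (in-degree 0): A, C
  process A: level=0
    A->B: in-degree(B)=1, level(B)>=1
    A->E: in-degree(E)=0, level(E)=1, enqueue
  process C: level=0
    C->B: in-degree(B)=0, level(B)=1, enqueue
  process E: level=1
    E->D: in-degree(D)=0, level(D)=2, enqueue
  process B: level=1
  process D: level=2
All levels: A:0, B:1, C:0, D:2, E:1

Answer: A:0, B:1, C:0, D:2, E:1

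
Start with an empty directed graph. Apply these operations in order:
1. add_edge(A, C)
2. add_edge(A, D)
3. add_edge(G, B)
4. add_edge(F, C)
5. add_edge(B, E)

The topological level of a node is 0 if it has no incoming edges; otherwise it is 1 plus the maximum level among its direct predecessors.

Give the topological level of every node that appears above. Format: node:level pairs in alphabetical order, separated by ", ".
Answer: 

Answer: A:0, B:1, C:1, D:1, E:2, F:0, G:0

Derivation:
Op 1: add_edge(A, C). Edges now: 1
Op 2: add_edge(A, D). Edges now: 2
Op 3: add_edge(G, B). Edges now: 3
Op 4: add_edge(F, C). Edges now: 4
Op 5: add_edge(B, E). Edges now: 5
Compute levels (Kahn BFS):
  sources (in-degree 0): A, F, G
  process A: level=0
    A->C: in-degree(C)=1, level(C)>=1
    A->D: in-degree(D)=0, level(D)=1, enqueue
  process F: level=0
    F->C: in-degree(C)=0, level(C)=1, enqueue
  process G: level=0
    G->B: in-degree(B)=0, level(B)=1, enqueue
  process D: level=1
  process C: level=1
  process B: level=1
    B->E: in-degree(E)=0, level(E)=2, enqueue
  process E: level=2
All levels: A:0, B:1, C:1, D:1, E:2, F:0, G:0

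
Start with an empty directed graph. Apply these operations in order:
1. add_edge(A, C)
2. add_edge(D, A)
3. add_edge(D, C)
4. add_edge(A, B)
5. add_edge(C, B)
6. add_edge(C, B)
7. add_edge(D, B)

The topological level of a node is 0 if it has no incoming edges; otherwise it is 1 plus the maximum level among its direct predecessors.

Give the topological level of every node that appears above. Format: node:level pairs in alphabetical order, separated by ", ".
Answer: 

Op 1: add_edge(A, C). Edges now: 1
Op 2: add_edge(D, A). Edges now: 2
Op 3: add_edge(D, C). Edges now: 3
Op 4: add_edge(A, B). Edges now: 4
Op 5: add_edge(C, B). Edges now: 5
Op 6: add_edge(C, B) (duplicate, no change). Edges now: 5
Op 7: add_edge(D, B). Edges now: 6
Compute levels (Kahn BFS):
  sources (in-degree 0): D
  process D: level=0
    D->A: in-degree(A)=0, level(A)=1, enqueue
    D->B: in-degree(B)=2, level(B)>=1
    D->C: in-degree(C)=1, level(C)>=1
  process A: level=1
    A->B: in-degree(B)=1, level(B)>=2
    A->C: in-degree(C)=0, level(C)=2, enqueue
  process C: level=2
    C->B: in-degree(B)=0, level(B)=3, enqueue
  process B: level=3
All levels: A:1, B:3, C:2, D:0

Answer: A:1, B:3, C:2, D:0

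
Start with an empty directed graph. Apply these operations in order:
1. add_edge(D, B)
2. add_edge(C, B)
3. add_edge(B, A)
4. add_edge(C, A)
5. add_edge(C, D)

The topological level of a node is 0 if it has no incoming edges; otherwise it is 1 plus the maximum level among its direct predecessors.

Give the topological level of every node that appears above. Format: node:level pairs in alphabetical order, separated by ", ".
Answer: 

Answer: A:3, B:2, C:0, D:1

Derivation:
Op 1: add_edge(D, B). Edges now: 1
Op 2: add_edge(C, B). Edges now: 2
Op 3: add_edge(B, A). Edges now: 3
Op 4: add_edge(C, A). Edges now: 4
Op 5: add_edge(C, D). Edges now: 5
Compute levels (Kahn BFS):
  sources (in-degree 0): C
  process C: level=0
    C->A: in-degree(A)=1, level(A)>=1
    C->B: in-degree(B)=1, level(B)>=1
    C->D: in-degree(D)=0, level(D)=1, enqueue
  process D: level=1
    D->B: in-degree(B)=0, level(B)=2, enqueue
  process B: level=2
    B->A: in-degree(A)=0, level(A)=3, enqueue
  process A: level=3
All levels: A:3, B:2, C:0, D:1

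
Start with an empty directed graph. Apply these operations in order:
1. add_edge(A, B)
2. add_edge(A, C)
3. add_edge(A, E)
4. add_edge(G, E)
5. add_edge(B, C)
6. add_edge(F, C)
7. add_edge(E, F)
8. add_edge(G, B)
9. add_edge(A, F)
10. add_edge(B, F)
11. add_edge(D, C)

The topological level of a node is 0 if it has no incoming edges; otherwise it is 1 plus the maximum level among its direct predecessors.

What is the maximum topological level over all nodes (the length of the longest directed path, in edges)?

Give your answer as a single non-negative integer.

Answer: 3

Derivation:
Op 1: add_edge(A, B). Edges now: 1
Op 2: add_edge(A, C). Edges now: 2
Op 3: add_edge(A, E). Edges now: 3
Op 4: add_edge(G, E). Edges now: 4
Op 5: add_edge(B, C). Edges now: 5
Op 6: add_edge(F, C). Edges now: 6
Op 7: add_edge(E, F). Edges now: 7
Op 8: add_edge(G, B). Edges now: 8
Op 9: add_edge(A, F). Edges now: 9
Op 10: add_edge(B, F). Edges now: 10
Op 11: add_edge(D, C). Edges now: 11
Compute levels (Kahn BFS):
  sources (in-degree 0): A, D, G
  process A: level=0
    A->B: in-degree(B)=1, level(B)>=1
    A->C: in-degree(C)=3, level(C)>=1
    A->E: in-degree(E)=1, level(E)>=1
    A->F: in-degree(F)=2, level(F)>=1
  process D: level=0
    D->C: in-degree(C)=2, level(C)>=1
  process G: level=0
    G->B: in-degree(B)=0, level(B)=1, enqueue
    G->E: in-degree(E)=0, level(E)=1, enqueue
  process B: level=1
    B->C: in-degree(C)=1, level(C)>=2
    B->F: in-degree(F)=1, level(F)>=2
  process E: level=1
    E->F: in-degree(F)=0, level(F)=2, enqueue
  process F: level=2
    F->C: in-degree(C)=0, level(C)=3, enqueue
  process C: level=3
All levels: A:0, B:1, C:3, D:0, E:1, F:2, G:0
max level = 3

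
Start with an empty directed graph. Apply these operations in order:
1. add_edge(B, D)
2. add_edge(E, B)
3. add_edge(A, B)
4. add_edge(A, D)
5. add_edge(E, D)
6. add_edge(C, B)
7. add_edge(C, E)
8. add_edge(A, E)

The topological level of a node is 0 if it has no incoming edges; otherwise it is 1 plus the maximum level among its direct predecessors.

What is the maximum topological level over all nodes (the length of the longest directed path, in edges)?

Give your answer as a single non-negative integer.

Op 1: add_edge(B, D). Edges now: 1
Op 2: add_edge(E, B). Edges now: 2
Op 3: add_edge(A, B). Edges now: 3
Op 4: add_edge(A, D). Edges now: 4
Op 5: add_edge(E, D). Edges now: 5
Op 6: add_edge(C, B). Edges now: 6
Op 7: add_edge(C, E). Edges now: 7
Op 8: add_edge(A, E). Edges now: 8
Compute levels (Kahn BFS):
  sources (in-degree 0): A, C
  process A: level=0
    A->B: in-degree(B)=2, level(B)>=1
    A->D: in-degree(D)=2, level(D)>=1
    A->E: in-degree(E)=1, level(E)>=1
  process C: level=0
    C->B: in-degree(B)=1, level(B)>=1
    C->E: in-degree(E)=0, level(E)=1, enqueue
  process E: level=1
    E->B: in-degree(B)=0, level(B)=2, enqueue
    E->D: in-degree(D)=1, level(D)>=2
  process B: level=2
    B->D: in-degree(D)=0, level(D)=3, enqueue
  process D: level=3
All levels: A:0, B:2, C:0, D:3, E:1
max level = 3

Answer: 3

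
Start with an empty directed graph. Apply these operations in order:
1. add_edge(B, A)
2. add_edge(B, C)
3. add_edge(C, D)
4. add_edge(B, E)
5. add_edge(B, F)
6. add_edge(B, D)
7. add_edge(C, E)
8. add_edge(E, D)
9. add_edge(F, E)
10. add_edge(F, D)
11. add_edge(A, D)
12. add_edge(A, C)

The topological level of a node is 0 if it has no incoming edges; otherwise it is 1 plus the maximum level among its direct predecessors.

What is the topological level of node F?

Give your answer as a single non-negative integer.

Answer: 1

Derivation:
Op 1: add_edge(B, A). Edges now: 1
Op 2: add_edge(B, C). Edges now: 2
Op 3: add_edge(C, D). Edges now: 3
Op 4: add_edge(B, E). Edges now: 4
Op 5: add_edge(B, F). Edges now: 5
Op 6: add_edge(B, D). Edges now: 6
Op 7: add_edge(C, E). Edges now: 7
Op 8: add_edge(E, D). Edges now: 8
Op 9: add_edge(F, E). Edges now: 9
Op 10: add_edge(F, D). Edges now: 10
Op 11: add_edge(A, D). Edges now: 11
Op 12: add_edge(A, C). Edges now: 12
Compute levels (Kahn BFS):
  sources (in-degree 0): B
  process B: level=0
    B->A: in-degree(A)=0, level(A)=1, enqueue
    B->C: in-degree(C)=1, level(C)>=1
    B->D: in-degree(D)=4, level(D)>=1
    B->E: in-degree(E)=2, level(E)>=1
    B->F: in-degree(F)=0, level(F)=1, enqueue
  process A: level=1
    A->C: in-degree(C)=0, level(C)=2, enqueue
    A->D: in-degree(D)=3, level(D)>=2
  process F: level=1
    F->D: in-degree(D)=2, level(D)>=2
    F->E: in-degree(E)=1, level(E)>=2
  process C: level=2
    C->D: in-degree(D)=1, level(D)>=3
    C->E: in-degree(E)=0, level(E)=3, enqueue
  process E: level=3
    E->D: in-degree(D)=0, level(D)=4, enqueue
  process D: level=4
All levels: A:1, B:0, C:2, D:4, E:3, F:1
level(F) = 1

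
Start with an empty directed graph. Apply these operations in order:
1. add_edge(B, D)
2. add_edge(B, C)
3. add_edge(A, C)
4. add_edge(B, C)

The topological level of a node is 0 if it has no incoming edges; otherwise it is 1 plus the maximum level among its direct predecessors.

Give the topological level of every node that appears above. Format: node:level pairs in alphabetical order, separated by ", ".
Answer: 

Op 1: add_edge(B, D). Edges now: 1
Op 2: add_edge(B, C). Edges now: 2
Op 3: add_edge(A, C). Edges now: 3
Op 4: add_edge(B, C) (duplicate, no change). Edges now: 3
Compute levels (Kahn BFS):
  sources (in-degree 0): A, B
  process A: level=0
    A->C: in-degree(C)=1, level(C)>=1
  process B: level=0
    B->C: in-degree(C)=0, level(C)=1, enqueue
    B->D: in-degree(D)=0, level(D)=1, enqueue
  process C: level=1
  process D: level=1
All levels: A:0, B:0, C:1, D:1

Answer: A:0, B:0, C:1, D:1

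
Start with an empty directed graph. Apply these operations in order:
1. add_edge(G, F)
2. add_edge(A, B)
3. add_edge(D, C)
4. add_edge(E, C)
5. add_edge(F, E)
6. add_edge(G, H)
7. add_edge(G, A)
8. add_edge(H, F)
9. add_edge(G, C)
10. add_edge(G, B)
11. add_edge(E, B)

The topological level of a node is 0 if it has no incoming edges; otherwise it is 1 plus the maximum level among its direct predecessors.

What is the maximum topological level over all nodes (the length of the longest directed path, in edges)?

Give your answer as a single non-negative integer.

Answer: 4

Derivation:
Op 1: add_edge(G, F). Edges now: 1
Op 2: add_edge(A, B). Edges now: 2
Op 3: add_edge(D, C). Edges now: 3
Op 4: add_edge(E, C). Edges now: 4
Op 5: add_edge(F, E). Edges now: 5
Op 6: add_edge(G, H). Edges now: 6
Op 7: add_edge(G, A). Edges now: 7
Op 8: add_edge(H, F). Edges now: 8
Op 9: add_edge(G, C). Edges now: 9
Op 10: add_edge(G, B). Edges now: 10
Op 11: add_edge(E, B). Edges now: 11
Compute levels (Kahn BFS):
  sources (in-degree 0): D, G
  process D: level=0
    D->C: in-degree(C)=2, level(C)>=1
  process G: level=0
    G->A: in-degree(A)=0, level(A)=1, enqueue
    G->B: in-degree(B)=2, level(B)>=1
    G->C: in-degree(C)=1, level(C)>=1
    G->F: in-degree(F)=1, level(F)>=1
    G->H: in-degree(H)=0, level(H)=1, enqueue
  process A: level=1
    A->B: in-degree(B)=1, level(B)>=2
  process H: level=1
    H->F: in-degree(F)=0, level(F)=2, enqueue
  process F: level=2
    F->E: in-degree(E)=0, level(E)=3, enqueue
  process E: level=3
    E->B: in-degree(B)=0, level(B)=4, enqueue
    E->C: in-degree(C)=0, level(C)=4, enqueue
  process B: level=4
  process C: level=4
All levels: A:1, B:4, C:4, D:0, E:3, F:2, G:0, H:1
max level = 4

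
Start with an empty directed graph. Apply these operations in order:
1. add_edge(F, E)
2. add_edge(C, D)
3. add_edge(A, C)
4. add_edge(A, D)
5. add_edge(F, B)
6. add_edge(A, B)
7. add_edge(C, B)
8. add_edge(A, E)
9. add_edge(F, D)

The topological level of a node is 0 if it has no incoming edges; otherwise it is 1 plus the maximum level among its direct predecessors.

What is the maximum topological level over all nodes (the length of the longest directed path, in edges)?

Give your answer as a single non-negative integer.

Answer: 2

Derivation:
Op 1: add_edge(F, E). Edges now: 1
Op 2: add_edge(C, D). Edges now: 2
Op 3: add_edge(A, C). Edges now: 3
Op 4: add_edge(A, D). Edges now: 4
Op 5: add_edge(F, B). Edges now: 5
Op 6: add_edge(A, B). Edges now: 6
Op 7: add_edge(C, B). Edges now: 7
Op 8: add_edge(A, E). Edges now: 8
Op 9: add_edge(F, D). Edges now: 9
Compute levels (Kahn BFS):
  sources (in-degree 0): A, F
  process A: level=0
    A->B: in-degree(B)=2, level(B)>=1
    A->C: in-degree(C)=0, level(C)=1, enqueue
    A->D: in-degree(D)=2, level(D)>=1
    A->E: in-degree(E)=1, level(E)>=1
  process F: level=0
    F->B: in-degree(B)=1, level(B)>=1
    F->D: in-degree(D)=1, level(D)>=1
    F->E: in-degree(E)=0, level(E)=1, enqueue
  process C: level=1
    C->B: in-degree(B)=0, level(B)=2, enqueue
    C->D: in-degree(D)=0, level(D)=2, enqueue
  process E: level=1
  process B: level=2
  process D: level=2
All levels: A:0, B:2, C:1, D:2, E:1, F:0
max level = 2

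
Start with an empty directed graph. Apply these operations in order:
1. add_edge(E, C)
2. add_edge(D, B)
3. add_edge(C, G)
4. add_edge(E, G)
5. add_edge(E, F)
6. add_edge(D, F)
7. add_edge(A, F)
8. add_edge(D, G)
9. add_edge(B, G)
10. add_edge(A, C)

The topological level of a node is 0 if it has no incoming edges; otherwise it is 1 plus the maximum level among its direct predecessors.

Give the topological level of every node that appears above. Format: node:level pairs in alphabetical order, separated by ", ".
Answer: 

Op 1: add_edge(E, C). Edges now: 1
Op 2: add_edge(D, B). Edges now: 2
Op 3: add_edge(C, G). Edges now: 3
Op 4: add_edge(E, G). Edges now: 4
Op 5: add_edge(E, F). Edges now: 5
Op 6: add_edge(D, F). Edges now: 6
Op 7: add_edge(A, F). Edges now: 7
Op 8: add_edge(D, G). Edges now: 8
Op 9: add_edge(B, G). Edges now: 9
Op 10: add_edge(A, C). Edges now: 10
Compute levels (Kahn BFS):
  sources (in-degree 0): A, D, E
  process A: level=0
    A->C: in-degree(C)=1, level(C)>=1
    A->F: in-degree(F)=2, level(F)>=1
  process D: level=0
    D->B: in-degree(B)=0, level(B)=1, enqueue
    D->F: in-degree(F)=1, level(F)>=1
    D->G: in-degree(G)=3, level(G)>=1
  process E: level=0
    E->C: in-degree(C)=0, level(C)=1, enqueue
    E->F: in-degree(F)=0, level(F)=1, enqueue
    E->G: in-degree(G)=2, level(G)>=1
  process B: level=1
    B->G: in-degree(G)=1, level(G)>=2
  process C: level=1
    C->G: in-degree(G)=0, level(G)=2, enqueue
  process F: level=1
  process G: level=2
All levels: A:0, B:1, C:1, D:0, E:0, F:1, G:2

Answer: A:0, B:1, C:1, D:0, E:0, F:1, G:2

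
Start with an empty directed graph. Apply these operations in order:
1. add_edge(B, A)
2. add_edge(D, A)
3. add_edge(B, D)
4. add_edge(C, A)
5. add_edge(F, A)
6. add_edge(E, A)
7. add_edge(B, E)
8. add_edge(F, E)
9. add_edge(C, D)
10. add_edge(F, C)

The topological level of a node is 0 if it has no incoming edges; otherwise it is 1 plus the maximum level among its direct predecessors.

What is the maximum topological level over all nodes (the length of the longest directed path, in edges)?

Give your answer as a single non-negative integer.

Op 1: add_edge(B, A). Edges now: 1
Op 2: add_edge(D, A). Edges now: 2
Op 3: add_edge(B, D). Edges now: 3
Op 4: add_edge(C, A). Edges now: 4
Op 5: add_edge(F, A). Edges now: 5
Op 6: add_edge(E, A). Edges now: 6
Op 7: add_edge(B, E). Edges now: 7
Op 8: add_edge(F, E). Edges now: 8
Op 9: add_edge(C, D). Edges now: 9
Op 10: add_edge(F, C). Edges now: 10
Compute levels (Kahn BFS):
  sources (in-degree 0): B, F
  process B: level=0
    B->A: in-degree(A)=4, level(A)>=1
    B->D: in-degree(D)=1, level(D)>=1
    B->E: in-degree(E)=1, level(E)>=1
  process F: level=0
    F->A: in-degree(A)=3, level(A)>=1
    F->C: in-degree(C)=0, level(C)=1, enqueue
    F->E: in-degree(E)=0, level(E)=1, enqueue
  process C: level=1
    C->A: in-degree(A)=2, level(A)>=2
    C->D: in-degree(D)=0, level(D)=2, enqueue
  process E: level=1
    E->A: in-degree(A)=1, level(A)>=2
  process D: level=2
    D->A: in-degree(A)=0, level(A)=3, enqueue
  process A: level=3
All levels: A:3, B:0, C:1, D:2, E:1, F:0
max level = 3

Answer: 3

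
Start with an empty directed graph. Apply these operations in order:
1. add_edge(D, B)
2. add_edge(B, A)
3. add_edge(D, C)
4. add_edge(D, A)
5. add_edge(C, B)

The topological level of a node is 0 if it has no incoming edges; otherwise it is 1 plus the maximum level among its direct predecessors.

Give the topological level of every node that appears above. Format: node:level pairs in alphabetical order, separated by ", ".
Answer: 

Op 1: add_edge(D, B). Edges now: 1
Op 2: add_edge(B, A). Edges now: 2
Op 3: add_edge(D, C). Edges now: 3
Op 4: add_edge(D, A). Edges now: 4
Op 5: add_edge(C, B). Edges now: 5
Compute levels (Kahn BFS):
  sources (in-degree 0): D
  process D: level=0
    D->A: in-degree(A)=1, level(A)>=1
    D->B: in-degree(B)=1, level(B)>=1
    D->C: in-degree(C)=0, level(C)=1, enqueue
  process C: level=1
    C->B: in-degree(B)=0, level(B)=2, enqueue
  process B: level=2
    B->A: in-degree(A)=0, level(A)=3, enqueue
  process A: level=3
All levels: A:3, B:2, C:1, D:0

Answer: A:3, B:2, C:1, D:0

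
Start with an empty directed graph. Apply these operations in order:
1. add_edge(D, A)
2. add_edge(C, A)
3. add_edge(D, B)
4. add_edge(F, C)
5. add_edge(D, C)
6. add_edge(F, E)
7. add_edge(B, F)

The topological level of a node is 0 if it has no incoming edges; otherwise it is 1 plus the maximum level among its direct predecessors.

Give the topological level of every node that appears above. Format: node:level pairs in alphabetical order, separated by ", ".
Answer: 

Op 1: add_edge(D, A). Edges now: 1
Op 2: add_edge(C, A). Edges now: 2
Op 3: add_edge(D, B). Edges now: 3
Op 4: add_edge(F, C). Edges now: 4
Op 5: add_edge(D, C). Edges now: 5
Op 6: add_edge(F, E). Edges now: 6
Op 7: add_edge(B, F). Edges now: 7
Compute levels (Kahn BFS):
  sources (in-degree 0): D
  process D: level=0
    D->A: in-degree(A)=1, level(A)>=1
    D->B: in-degree(B)=0, level(B)=1, enqueue
    D->C: in-degree(C)=1, level(C)>=1
  process B: level=1
    B->F: in-degree(F)=0, level(F)=2, enqueue
  process F: level=2
    F->C: in-degree(C)=0, level(C)=3, enqueue
    F->E: in-degree(E)=0, level(E)=3, enqueue
  process C: level=3
    C->A: in-degree(A)=0, level(A)=4, enqueue
  process E: level=3
  process A: level=4
All levels: A:4, B:1, C:3, D:0, E:3, F:2

Answer: A:4, B:1, C:3, D:0, E:3, F:2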